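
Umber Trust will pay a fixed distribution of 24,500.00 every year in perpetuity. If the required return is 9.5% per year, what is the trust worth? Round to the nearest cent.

257894.74

Level perpetuity: PV = C / r = 24,500.00 / 0.095 = 257,894.74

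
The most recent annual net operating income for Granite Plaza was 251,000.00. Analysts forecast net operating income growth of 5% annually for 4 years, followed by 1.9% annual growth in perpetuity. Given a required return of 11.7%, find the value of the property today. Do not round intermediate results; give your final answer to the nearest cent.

2900030.37

D_1 = 263550.00000
D_2 = 276727.50000
D_3 = 290563.87500
D_4 = 305092.06875
Terminal value at year 4: TV = D_4×(1+g_2)/(r−g_2) = 310888.81806/0.098 = 3172334.87812
P_0 = D_1/(1+r)^1 + D_2/(1+r)^2 + D_3/(1+r)^3 + D_4/(1+r)^4 + TV/(1+r)^4
    = 235944.49418 + 221792.04914 + 208488.49740 + 195982.92057 + 2037822.40874 = 2900030.37002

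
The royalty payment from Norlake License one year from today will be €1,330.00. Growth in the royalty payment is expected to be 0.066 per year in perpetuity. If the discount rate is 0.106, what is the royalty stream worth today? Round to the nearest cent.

€33250.00

Growing perpetuity: P = D₁ / (r − g) = €1,330.0000 / (0.106 − 0.066) = €33,250.00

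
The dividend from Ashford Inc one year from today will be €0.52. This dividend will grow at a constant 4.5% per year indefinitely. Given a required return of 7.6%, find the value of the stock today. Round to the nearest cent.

Growing perpetuity: P = D₁ / (r − g) = €0.5200 / (0.076 − 0.045) = €16.77

€16.77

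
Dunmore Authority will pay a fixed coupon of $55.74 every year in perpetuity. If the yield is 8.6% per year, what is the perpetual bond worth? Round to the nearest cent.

$648.14

Level perpetuity: PV = C / r = $55.74 / 0.086 = $648.14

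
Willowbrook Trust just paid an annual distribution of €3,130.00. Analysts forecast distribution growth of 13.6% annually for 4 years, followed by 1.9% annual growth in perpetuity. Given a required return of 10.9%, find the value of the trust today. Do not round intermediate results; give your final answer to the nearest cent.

D_1 = 3555.68000
D_2 = 4039.25248
D_3 = 4588.59082
D_4 = 5212.63917
Terminal value at year 4: TV = D_4×(1+g_2)/(r−g_2) = 5311.67931/0.09 = 59018.65903
P_0 = D_1/(1+r)^1 + D_2/(1+r)^2 + D_3/(1+r)^3 + D_4/(1+r)^4 + TV/(1+r)^4
    = 3206.20379 + 3284.26285 + 3364.22236 + 3446.12859 + 39017.83367 = 52318.65126

€52318.65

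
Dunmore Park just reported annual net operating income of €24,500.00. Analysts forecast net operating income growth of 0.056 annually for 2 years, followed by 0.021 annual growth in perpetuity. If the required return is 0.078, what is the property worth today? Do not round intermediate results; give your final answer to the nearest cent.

D_1 = 25872.00000
D_2 = 27320.83200
Terminal value at year 2: TV = D_2×(1+g_2)/(r−g_2) = 27894.56947/0.057 = 489378.41179
P_0 = D_1/(1+r)^1 + D_2/(1+r)^2 + TV/(1+r)^2
    = 24000.00000 + 23510.20408 + 421121.37487 = 468631.57895

€468631.58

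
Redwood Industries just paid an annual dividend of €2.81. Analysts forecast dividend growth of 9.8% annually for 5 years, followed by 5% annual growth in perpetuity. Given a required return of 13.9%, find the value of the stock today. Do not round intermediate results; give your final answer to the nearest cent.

D_1 = 3.08538
D_2 = 3.38775
D_3 = 3.71975
D_4 = 4.08428
D_5 = 4.48454
Terminal value at year 5: TV = D_5×(1+g_2)/(r−g_2) = 4.70877/0.089 = 52.90751
P_0 = D_1/(1+r)^1 + D_2/(1+r)^2 + D_3/(1+r)^3 + D_4/(1+r)^4 + D_5/(1+r)^5 + TV/(1+r)^5
    = 2.70885 + 2.61134 + 2.51734 + 2.42673 + 2.33937 + 27.59934 = 40.20297

€40.20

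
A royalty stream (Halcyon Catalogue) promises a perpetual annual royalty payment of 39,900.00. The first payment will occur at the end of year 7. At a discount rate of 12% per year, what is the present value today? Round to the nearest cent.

Value at end of year 6: C / r = 39,900.00 / 0.12 = 332,500.0000
Discount to today: PV = 332,500.0000 / (1 + 0.12)^6 = 332,500.0000 / 1.973823 = 168,454.85

168454.85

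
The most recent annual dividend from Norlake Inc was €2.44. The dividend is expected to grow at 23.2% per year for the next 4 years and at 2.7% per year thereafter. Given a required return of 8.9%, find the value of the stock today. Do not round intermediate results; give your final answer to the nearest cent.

€79.62

D_1 = 3.00608
D_2 = 3.70349
D_3 = 4.56270
D_4 = 5.62125
Terminal value at year 4: TV = D_4×(1+g_2)/(r−g_2) = 5.77302/0.062 = 93.11323
P_0 = D_1/(1+r)^1 + D_2/(1+r)^2 + D_3/(1+r)^3 + D_4/(1+r)^4 + TV/(1+r)^4
    = 2.76040 + 3.12288 + 3.53296 + 3.99688 + 66.20639 = 79.61951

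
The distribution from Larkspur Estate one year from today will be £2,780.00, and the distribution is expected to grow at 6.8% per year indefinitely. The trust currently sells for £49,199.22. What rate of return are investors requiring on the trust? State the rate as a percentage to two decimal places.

P = D₁/(r − g) ⇒ r = D₁/P + g = £2,780.0000/£49,199.22 + 0.068 = 0.056505 + 0.068 = 0.124505

12.45%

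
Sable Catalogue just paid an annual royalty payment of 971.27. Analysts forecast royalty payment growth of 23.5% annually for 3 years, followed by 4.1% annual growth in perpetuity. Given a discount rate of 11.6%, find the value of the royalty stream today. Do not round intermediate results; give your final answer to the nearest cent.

D_1 = 1199.51845
D_2 = 1481.40529
D_3 = 1829.53553
Terminal value at year 3: TV = D_3×(1+g_2)/(r−g_2) = 1904.54648/0.075 = 25393.95313
P_0 = D_1/(1+r)^1 + D_2/(1+r)^2 + D_3/(1+r)^3 + TV/(1+r)^3
    = 1074.83732 + 1189.44811 + 1316.27994 + 18269.96561 = 21850.53098

21850.53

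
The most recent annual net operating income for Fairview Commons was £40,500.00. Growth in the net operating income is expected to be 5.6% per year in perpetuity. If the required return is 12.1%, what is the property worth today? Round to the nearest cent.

D₁ = D₀ × (1 + g) = £40,500.00 × 1.056 = £42,768.0000
Growing perpetuity: P = D₁ / (r − g) = £42,768.0000 / (0.121 − 0.056) = £657,969.23

£657969.23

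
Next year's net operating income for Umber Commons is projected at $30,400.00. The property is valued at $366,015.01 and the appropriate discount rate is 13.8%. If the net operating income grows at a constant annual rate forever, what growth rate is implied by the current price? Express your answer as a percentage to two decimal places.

5.49%

P = D₁/(r−g) ⇒ g = r − D₁/P = 0.138 − $30,400.00/$366,015.01 = 0.054943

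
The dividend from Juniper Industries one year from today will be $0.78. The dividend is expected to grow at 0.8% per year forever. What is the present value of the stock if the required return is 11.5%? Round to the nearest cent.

Growing perpetuity: P = D₁ / (r − g) = $0.7800 / (0.115 − 0.008) = $7.29

$7.29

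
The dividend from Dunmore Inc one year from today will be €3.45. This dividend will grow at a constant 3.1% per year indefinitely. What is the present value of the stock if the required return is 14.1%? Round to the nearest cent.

Growing perpetuity: P = D₁ / (r − g) = €3.4500 / (0.141 − 0.031) = €31.36

€31.36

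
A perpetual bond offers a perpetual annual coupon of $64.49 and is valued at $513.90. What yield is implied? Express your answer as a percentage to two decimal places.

12.55%

P = C/r ⇒ r = C/P = $64.49/$513.90 = 0.125491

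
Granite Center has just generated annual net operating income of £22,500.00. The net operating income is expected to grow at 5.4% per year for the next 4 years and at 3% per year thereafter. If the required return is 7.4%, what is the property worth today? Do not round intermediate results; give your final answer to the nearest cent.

£574441.14

D_1 = 23715.00000
D_2 = 24995.61000
D_3 = 26345.37294
D_4 = 27768.02308
Terminal value at year 4: TV = D_4×(1+g_2)/(r−g_2) = 28601.06377/0.044 = 650024.17662
P_0 = D_1/(1+r)^1 + D_2/(1+r)^2 + D_3/(1+r)^3 + D_4/(1+r)^4 + TV/(1+r)^4
    = 22081.00559 + 21669.81368 + 21266.27897 + 20870.25888 + 488553.78738 = 574441.14449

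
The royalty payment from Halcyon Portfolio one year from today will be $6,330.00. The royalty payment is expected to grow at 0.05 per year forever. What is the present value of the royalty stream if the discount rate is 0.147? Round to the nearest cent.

Growing perpetuity: P = D₁ / (r − g) = $6,330.0000 / (0.147 − 0.05) = $65,257.73

$65257.73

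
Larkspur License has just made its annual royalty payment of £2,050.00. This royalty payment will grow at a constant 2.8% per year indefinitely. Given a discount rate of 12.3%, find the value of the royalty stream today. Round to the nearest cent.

£22183.16

D₁ = D₀ × (1 + g) = £2,050.00 × 1.028 = £2,107.4000
Growing perpetuity: P = D₁ / (r − g) = £2,107.4000 / (0.123 − 0.028) = £22,183.16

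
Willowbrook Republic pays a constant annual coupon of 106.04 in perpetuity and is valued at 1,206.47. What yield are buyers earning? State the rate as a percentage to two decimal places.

8.79%

P = C/r ⇒ r = C/P = 106.04/1,206.47 = 0.087893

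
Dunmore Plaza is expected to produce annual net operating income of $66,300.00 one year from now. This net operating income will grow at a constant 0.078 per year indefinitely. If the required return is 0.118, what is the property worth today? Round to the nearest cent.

Growing perpetuity: P = D₁ / (r − g) = $66,300.0000 / (0.118 − 0.078) = $1,657,500.00

$1657500.00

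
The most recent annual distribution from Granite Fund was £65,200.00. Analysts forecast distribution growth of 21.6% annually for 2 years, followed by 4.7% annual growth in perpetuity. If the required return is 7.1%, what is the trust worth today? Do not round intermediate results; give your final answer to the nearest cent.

D_1 = 79283.20000
D_2 = 96408.37120
Terminal value at year 2: TV = D_2×(1+g_2)/(r−g_2) = 100939.56465/0.024 = 4205815.19360
P_0 = D_1/(1+r)^1 + D_2/(1+r)^2 + TV/(1+r)^2
    = 74027.26424 + 84049.62961 + 3666665.09183 = 3824741.98568

£3824741.99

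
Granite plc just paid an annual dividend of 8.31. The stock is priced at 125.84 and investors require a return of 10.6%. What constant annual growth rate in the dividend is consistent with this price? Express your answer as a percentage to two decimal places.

P = D₀(1+g)/(r−g) ⇒ P(r−g) = D₀(1+g) ⇒ g(P+D₀) = P·r − D₀
g = (P·r − D₀)/(P + D₀) = (125.84×0.106 − 8.31) / (125.84 + 8.31) = 0.037488

3.75%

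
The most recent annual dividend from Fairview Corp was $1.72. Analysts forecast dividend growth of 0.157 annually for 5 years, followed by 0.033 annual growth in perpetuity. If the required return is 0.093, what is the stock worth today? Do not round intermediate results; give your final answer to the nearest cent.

D_1 = 1.99004
D_2 = 2.30248
D_3 = 2.66397
D_4 = 3.08221
D_5 = 3.56611
Terminal value at year 5: TV = D_5×(1+g_2)/(r−g_2) = 3.68380/0.06 = 61.39660
P_0 = D_1/(1+r)^1 + D_2/(1+r)^2 + D_3/(1+r)^3 + D_4/(1+r)^4 + D_5/(1+r)^5 + TV/(1+r)^5
    = 1.82071 + 1.92732 + 2.04018 + 2.15964 + 2.28610 + 39.35895 = 49.59290

$49.59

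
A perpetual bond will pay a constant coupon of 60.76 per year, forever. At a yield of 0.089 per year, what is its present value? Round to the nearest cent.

Level perpetuity: PV = C / r = 60.76 / 0.089 = 682.70

682.70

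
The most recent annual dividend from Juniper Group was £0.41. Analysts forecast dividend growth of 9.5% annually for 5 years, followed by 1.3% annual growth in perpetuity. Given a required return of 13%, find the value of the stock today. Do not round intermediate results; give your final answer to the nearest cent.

£4.90

D_1 = 0.44895
D_2 = 0.49160
D_3 = 0.53830
D_4 = 0.58944
D_5 = 0.64544
Terminal value at year 5: TV = D_5×(1+g_2)/(r−g_2) = 0.65383/0.117 = 5.58828
P_0 = D_1/(1+r)^1 + D_2/(1+r)^2 + D_3/(1+r)^3 + D_4/(1+r)^4 + D_5/(1+r)^5 + TV/(1+r)^5
    = 0.39730 + 0.38500 + 0.37307 + 0.36152 + 0.35032 + 3.03309 = 4.90029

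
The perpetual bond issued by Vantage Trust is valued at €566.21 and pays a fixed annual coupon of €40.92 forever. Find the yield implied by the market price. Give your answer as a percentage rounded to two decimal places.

7.23%

P = C/r ⇒ r = C/P = €40.92/€566.21 = 0.072270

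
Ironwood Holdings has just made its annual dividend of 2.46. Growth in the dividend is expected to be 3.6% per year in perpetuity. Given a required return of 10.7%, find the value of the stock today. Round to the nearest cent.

D₁ = D₀ × (1 + g) = 2.46 × 1.036 = 2.5486
Growing perpetuity: P = D₁ / (r − g) = 2.5486 / (0.107 − 0.036) = 35.90

35.90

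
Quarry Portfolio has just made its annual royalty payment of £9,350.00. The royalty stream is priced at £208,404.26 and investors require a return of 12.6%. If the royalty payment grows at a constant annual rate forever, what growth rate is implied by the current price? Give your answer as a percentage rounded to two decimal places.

7.77%

P = D₀(1+g)/(r−g) ⇒ P(r−g) = D₀(1+g) ⇒ g(P+D₀) = P·r − D₀
g = (P·r − D₀)/(P + D₀) = (£208,404.26×0.126 − £9,350.00) / (£208,404.26 + £9,350.00) = 0.077651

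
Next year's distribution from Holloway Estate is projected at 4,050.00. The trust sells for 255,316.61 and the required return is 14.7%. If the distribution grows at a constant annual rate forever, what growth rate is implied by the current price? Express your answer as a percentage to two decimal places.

13.11%

P = D₁/(r−g) ⇒ g = r − D₁/P = 0.147 − 4,050.00/255,316.61 = 0.131137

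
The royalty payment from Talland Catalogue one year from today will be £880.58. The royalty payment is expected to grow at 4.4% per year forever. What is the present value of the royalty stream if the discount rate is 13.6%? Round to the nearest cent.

£9571.52

Growing perpetuity: P = D₁ / (r − g) = £880.5800 / (0.136 − 0.044) = £9,571.52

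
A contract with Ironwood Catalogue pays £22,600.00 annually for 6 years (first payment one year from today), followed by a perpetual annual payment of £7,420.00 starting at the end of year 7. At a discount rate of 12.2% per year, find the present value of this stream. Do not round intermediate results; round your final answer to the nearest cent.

PV of 6-year annuity: £22,600.00 × [1 − (1+0.122)^−6] / 0.122 = 92393.85798
Perpetuity value at year 6: £7,420.00 / 0.122 = 60819.67213
PV of perpetuity: 60819.67213 / (1+0.122)^6 = 30485.05150
Total PV = 92393.85798 + 30485.05150 = 122878.90948

£122878.91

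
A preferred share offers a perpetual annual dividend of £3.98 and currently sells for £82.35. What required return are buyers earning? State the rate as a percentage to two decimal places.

4.83%

P = C/r ⇒ r = C/P = £3.98/£82.35 = 0.048330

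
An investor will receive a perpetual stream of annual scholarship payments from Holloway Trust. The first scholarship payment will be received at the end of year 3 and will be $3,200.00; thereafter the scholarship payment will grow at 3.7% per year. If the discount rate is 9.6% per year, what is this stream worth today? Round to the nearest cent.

Value at end of year 2: C₁ / (r − g) = $3,200.00 / (0.096 − 0.037) = $54,237.2881
Discount to today: PV = $54,237.2881 / (1 + 0.096)^2 = $54,237.2881 / 1.201216 = $45,151.99

$45151.99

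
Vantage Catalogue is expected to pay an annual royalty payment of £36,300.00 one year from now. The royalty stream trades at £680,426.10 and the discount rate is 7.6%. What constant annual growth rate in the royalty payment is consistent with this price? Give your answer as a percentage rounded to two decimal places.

P = D₁/(r−g) ⇒ g = r − D₁/P = 0.076 − £36,300.00/£680,426.10 = 0.022651

2.27%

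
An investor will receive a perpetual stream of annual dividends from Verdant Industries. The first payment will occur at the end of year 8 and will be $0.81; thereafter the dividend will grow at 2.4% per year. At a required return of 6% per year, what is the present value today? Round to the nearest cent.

Value at end of year 7: C₁ / (r − g) = $0.81 / (0.06 − 0.024) = $22.5000
Discount to today: PV = $22.5000 / (1 + 0.06)^7 = $22.5000 / 1.503630 = $14.96

$14.96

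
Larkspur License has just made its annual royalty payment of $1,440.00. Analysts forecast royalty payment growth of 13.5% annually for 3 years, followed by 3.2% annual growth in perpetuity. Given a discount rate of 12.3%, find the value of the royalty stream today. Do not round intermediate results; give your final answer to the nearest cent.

D_1 = 1634.40000
D_2 = 1855.04400
D_3 = 2105.47494
Terminal value at year 3: TV = D_3×(1+g_2)/(r−g_2) = 2172.85014/0.091 = 23877.47404
P_0 = D_1/(1+r)^1 + D_2/(1+r)^2 + D_3/(1+r)^3 + TV/(1+r)^3
    = 1455.38736 + 1470.93913 + 1486.65710 + 16859.67167 = 21272.65526

$21272.66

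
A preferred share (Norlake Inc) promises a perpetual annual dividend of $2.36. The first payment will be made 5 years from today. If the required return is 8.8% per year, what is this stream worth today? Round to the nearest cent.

Value at end of year 4: C / r = $2.36 / 0.088 = $26.8182
Discount to today: PV = $26.8182 / (1 + 0.088)^4 = $26.8182 / 1.401250 = $19.14

$19.14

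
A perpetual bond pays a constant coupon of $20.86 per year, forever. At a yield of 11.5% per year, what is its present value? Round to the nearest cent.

$181.39

Level perpetuity: PV = C / r = $20.86 / 0.115 = $181.39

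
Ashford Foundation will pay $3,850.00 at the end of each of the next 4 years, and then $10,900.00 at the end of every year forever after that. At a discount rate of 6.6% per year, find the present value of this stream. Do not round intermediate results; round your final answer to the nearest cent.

PV of 4-year annuity: $3,850.00 × [1 − (1+0.066)^−4] / 0.066 = 13159.39286
Perpetuity value at year 4: $10,900.00 / 0.066 = 165151.51515
PV of perpetuity: 165151.51515 / (1+0.066)^4 = 127895.05224
Total PV = 13159.39286 + 127895.05224 = 141054.44510

$141054.45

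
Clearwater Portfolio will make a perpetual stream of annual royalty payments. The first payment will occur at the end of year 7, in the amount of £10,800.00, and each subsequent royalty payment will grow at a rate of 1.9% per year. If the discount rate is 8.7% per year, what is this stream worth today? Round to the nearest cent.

Value at end of year 6: C₁ / (r − g) = £10,800.00 / (0.087 − 0.019) = £158,823.5294
Discount to today: PV = £158,823.5294 / (1 + 0.087)^6 = £158,823.5294 / 1.649595 = £96,280.33

£96280.33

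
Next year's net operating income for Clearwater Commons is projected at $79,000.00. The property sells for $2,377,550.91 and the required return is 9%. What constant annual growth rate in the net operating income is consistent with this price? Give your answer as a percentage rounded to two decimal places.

5.68%

P = D₁/(r−g) ⇒ g = r − D₁/P = 0.09 − $79,000.00/$2,377,550.91 = 0.056773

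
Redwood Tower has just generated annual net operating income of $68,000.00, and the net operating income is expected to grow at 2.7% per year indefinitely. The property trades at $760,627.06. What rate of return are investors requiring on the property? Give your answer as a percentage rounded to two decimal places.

11.88%

D₁ = $68,000.00 × 1.027 = $69,836.0000
P = D₁/(r − g) ⇒ r = D₁/P + g = $69,836.0000/$760,627.06 + 0.027 = 0.091814 + 0.027 = 0.118814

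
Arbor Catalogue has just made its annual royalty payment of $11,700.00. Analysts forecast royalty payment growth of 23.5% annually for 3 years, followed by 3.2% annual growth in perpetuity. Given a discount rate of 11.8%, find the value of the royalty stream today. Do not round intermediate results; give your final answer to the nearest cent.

$232225.38

D_1 = 14449.50000
D_2 = 17845.13250
D_3 = 22038.73864
Terminal value at year 3: TV = D_3×(1+g_2)/(r−g_2) = 22743.97827/0.086 = 264464.86365
P_0 = D_1/(1+r)^1 + D_2/(1+r)^2 + D_3/(1+r)^3 + TV/(1+r)^3
    = 12924.41860 + 14276.97404 + 15771.07597 + 189252.91169 = 232225.38031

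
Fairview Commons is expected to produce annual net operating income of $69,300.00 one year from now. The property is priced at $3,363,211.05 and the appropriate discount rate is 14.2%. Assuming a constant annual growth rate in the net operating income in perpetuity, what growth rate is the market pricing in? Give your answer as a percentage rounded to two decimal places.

P = D₁/(r−g) ⇒ g = r − D₁/P = 0.142 − $69,300.00/$3,363,211.05 = 0.121395

12.14%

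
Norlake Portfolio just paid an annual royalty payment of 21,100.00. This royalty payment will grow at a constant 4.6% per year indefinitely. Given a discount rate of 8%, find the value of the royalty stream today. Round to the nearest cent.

D₁ = D₀ × (1 + g) = 21,100.00 × 1.046 = 22,070.6000
Growing perpetuity: P = D₁ / (r − g) = 22,070.6000 / (0.08 − 0.046) = 649,135.29

649135.29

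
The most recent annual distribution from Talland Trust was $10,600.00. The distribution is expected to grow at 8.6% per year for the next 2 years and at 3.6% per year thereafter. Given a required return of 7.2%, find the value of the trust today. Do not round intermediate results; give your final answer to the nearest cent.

$334681.16

D_1 = 11511.60000
D_2 = 12501.59760
Terminal value at year 2: TV = D_2×(1+g_2)/(r−g_2) = 12951.65511/0.036 = 359768.19760
P_0 = D_1/(1+r)^1 + D_2/(1+r)^2 + TV/(1+r)^2
    = 10738.43284 + 10878.67356 + 313064.05032 = 334681.15672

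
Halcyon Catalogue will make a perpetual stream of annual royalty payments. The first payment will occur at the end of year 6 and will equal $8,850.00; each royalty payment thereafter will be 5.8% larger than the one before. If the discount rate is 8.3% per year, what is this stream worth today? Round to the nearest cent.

Value at end of year 5: C₁ / (r − g) = $8,850.00 / (0.083 − 0.058) = $354,000.0000
Discount to today: PV = $354,000.0000 / (1 + 0.083)^5 = $354,000.0000 / 1.489849 = $237,607.96

$237607.96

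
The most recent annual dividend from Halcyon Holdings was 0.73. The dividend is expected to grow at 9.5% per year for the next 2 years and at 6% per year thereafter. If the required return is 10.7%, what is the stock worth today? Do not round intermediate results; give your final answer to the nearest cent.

D_1 = 0.79935
D_2 = 0.87529
Terminal value at year 2: TV = D_2×(1+g_2)/(r−g_2) = 0.92781/0.047 = 19.74054
P_0 = D_1/(1+r)^1 + D_2/(1+r)^2 + TV/(1+r)^2
    = 0.72209 + 0.71426 + 16.10883 = 17.54517

17.55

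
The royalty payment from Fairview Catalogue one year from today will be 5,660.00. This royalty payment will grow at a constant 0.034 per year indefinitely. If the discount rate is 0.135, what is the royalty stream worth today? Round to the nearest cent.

Growing perpetuity: P = D₁ / (r − g) = 5,660.0000 / (0.135 − 0.034) = 56,039.60

56039.60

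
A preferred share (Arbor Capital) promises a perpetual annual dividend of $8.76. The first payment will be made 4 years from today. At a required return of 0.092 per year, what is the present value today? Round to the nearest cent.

Value at end of year 3: C / r = $8.76 / 0.092 = $95.2174
Discount to today: PV = $95.2174 / (1 + 0.092)^3 = $95.2174 / 1.302171 = $73.12

$73.12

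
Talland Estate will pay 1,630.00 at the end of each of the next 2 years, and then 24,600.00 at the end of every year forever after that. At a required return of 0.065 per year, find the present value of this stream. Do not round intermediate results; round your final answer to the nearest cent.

336641.75

PV of 2-year annuity: 1,630.00 × [1 − (1+0.065)^−2] / 0.065 = 2967.62106
Perpetuity value at year 2: 24,600.00 / 0.065 = 378461.53846
PV of perpetuity: 378461.53846 / (1+0.065)^2 = 333674.12856
Total PV = 2967.62106 + 333674.12856 = 336641.74962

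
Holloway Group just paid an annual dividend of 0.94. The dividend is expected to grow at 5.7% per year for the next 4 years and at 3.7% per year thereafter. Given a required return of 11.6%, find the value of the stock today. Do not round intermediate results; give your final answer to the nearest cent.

D_1 = 0.99358
D_2 = 1.05021
D_3 = 1.11008
D_4 = 1.17335
Terminal value at year 4: TV = D_4×(1+g_2)/(r−g_2) = 1.21676/0.079 = 15.40208
P_0 = D_1/(1+r)^1 + D_2/(1+r)^2 + D_3/(1+r)^3 + D_4/(1+r)^4 + TV/(1+r)^4
    = 0.89030 + 0.84324 + 0.79866 + 0.75643 + 9.92939 = 13.21802

13.22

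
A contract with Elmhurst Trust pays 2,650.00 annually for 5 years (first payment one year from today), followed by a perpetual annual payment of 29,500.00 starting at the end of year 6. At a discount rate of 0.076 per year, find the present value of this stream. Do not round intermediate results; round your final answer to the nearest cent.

PV of 5-year annuity: 2,650.00 × [1 − (1+0.076)^−5] / 0.076 = 10693.17377
Perpetuity value at year 5: 29,500.00 / 0.076 = 388157.89474
PV of perpetuity: 388157.89474 / (1+0.076)^5 = 269120.67726
Total PV = 10693.17377 + 269120.67726 = 279813.85103

279813.85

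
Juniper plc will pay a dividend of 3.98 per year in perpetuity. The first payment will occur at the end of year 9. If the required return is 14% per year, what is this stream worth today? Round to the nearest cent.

9.97

Value at end of year 8: C / r = 3.98 / 0.14 = 28.4286
Discount to today: PV = 28.4286 / (1 + 0.14)^8 = 28.4286 / 2.852586 = 9.97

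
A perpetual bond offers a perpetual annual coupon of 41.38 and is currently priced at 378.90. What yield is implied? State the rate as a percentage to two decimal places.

P = C/r ⇒ r = C/P = 41.38/378.90 = 0.109211

10.92%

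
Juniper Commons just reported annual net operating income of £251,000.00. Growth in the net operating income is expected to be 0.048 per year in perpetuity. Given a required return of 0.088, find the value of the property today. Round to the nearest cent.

D₁ = D₀ × (1 + g) = £251,000.00 × 1.048 = £263,048.0000
Growing perpetuity: P = D₁ / (r − g) = £263,048.0000 / (0.088 − 0.048) = £6,576,200.00

£6576200.00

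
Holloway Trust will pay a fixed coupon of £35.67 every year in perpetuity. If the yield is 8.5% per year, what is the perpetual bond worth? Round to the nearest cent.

£419.65

Level perpetuity: PV = C / r = £35.67 / 0.085 = £419.65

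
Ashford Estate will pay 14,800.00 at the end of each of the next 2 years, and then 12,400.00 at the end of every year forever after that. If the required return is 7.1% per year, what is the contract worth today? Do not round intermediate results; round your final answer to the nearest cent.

PV of 2-year annuity: 14,800.00 × [1 − (1+0.071)^−2] / 0.071 = 26721.62547
Perpetuity value at year 2: 12,400.00 / 0.071 = 174647.88732
PV of perpetuity: 174647.88732 / (1+0.071)^2 = 152259.49842
Total PV = 26721.62547 + 152259.49842 = 178981.12389

178981.12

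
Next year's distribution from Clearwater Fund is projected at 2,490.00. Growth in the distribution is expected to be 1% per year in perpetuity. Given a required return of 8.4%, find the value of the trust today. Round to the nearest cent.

Growing perpetuity: P = D₁ / (r − g) = 2,490.0000 / (0.084 − 0.01) = 33,648.65

33648.65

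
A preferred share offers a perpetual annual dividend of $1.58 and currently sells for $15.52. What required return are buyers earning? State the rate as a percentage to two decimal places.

P = C/r ⇒ r = C/P = $1.58/$15.52 = 0.101804

10.18%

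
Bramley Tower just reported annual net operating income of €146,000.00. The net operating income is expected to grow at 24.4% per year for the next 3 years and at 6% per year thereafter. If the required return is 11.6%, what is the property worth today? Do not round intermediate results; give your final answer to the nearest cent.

D_1 = 181624.00000
D_2 = 225940.25600
D_3 = 281069.67846
Terminal value at year 3: TV = D_3×(1+g_2)/(r−g_2) = 297933.85917/0.056 = 5320247.48521
P_0 = D_1/(1+r)^1 + D_2/(1+r)^2 + D_3/(1+r)^3 + TV/(1+r)^3
    = 162745.51971 + 181411.67251 + 202218.74606 + 3827711.97902 = 4374087.91731

€4374087.92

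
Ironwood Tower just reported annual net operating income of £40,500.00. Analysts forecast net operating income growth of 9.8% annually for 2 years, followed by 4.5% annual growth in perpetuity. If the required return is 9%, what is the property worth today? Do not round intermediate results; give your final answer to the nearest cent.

£1036250.09

D_1 = 44469.00000
D_2 = 48826.96200
Terminal value at year 2: TV = D_2×(1+g_2)/(r−g_2) = 51024.17529/0.045 = 1133870.56200
P_0 = D_1/(1+r)^1 + D_2/(1+r)^2 + TV/(1+r)^2
    = 40797.24771 + 41096.67705 + 954356.16699 = 1036250.09174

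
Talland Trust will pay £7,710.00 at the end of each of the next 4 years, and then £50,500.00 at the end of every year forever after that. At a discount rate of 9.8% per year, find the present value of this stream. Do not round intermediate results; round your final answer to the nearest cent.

PV of 4-year annuity: £7,710.00 × [1 − (1+0.098)^−4] / 0.098 = 24545.84809
Perpetuity value at year 4: £50,500.00 / 0.098 = 515306.12245
PV of perpetuity: 515306.12245 / (1+0.098)^4 = 354532.40926
Total PV = 24545.84809 + 354532.40926 = 379078.25735

£379078.26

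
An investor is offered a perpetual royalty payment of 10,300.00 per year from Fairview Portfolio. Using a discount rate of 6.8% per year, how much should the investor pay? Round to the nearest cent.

151470.59

Level perpetuity: PV = C / r = 10,300.00 / 0.068 = 151,470.59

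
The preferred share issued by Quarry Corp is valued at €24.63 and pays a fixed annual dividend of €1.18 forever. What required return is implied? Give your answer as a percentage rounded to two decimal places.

4.79%

P = C/r ⇒ r = C/P = €1.18/€24.63 = 0.047909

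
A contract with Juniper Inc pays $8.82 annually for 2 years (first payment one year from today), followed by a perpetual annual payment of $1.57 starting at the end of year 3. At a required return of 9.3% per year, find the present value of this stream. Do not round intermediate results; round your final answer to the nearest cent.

PV of 2-year annuity: $8.82 × [1 − (1+0.093)^−2] / 0.093 = 15.45246
Perpetuity value at year 2: $1.57 / 0.093 = 16.88172
PV of perpetuity: 16.88172 / (1+0.093)^2 = 14.13111
Total PV = 15.45246 + 14.13111 = 29.58357

$29.58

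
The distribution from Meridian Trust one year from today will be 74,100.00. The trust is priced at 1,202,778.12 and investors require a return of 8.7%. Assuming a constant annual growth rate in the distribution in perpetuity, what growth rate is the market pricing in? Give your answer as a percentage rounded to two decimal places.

P = D₁/(r−g) ⇒ g = r − D₁/P = 0.087 − 74,100.00/1,202,778.12 = 0.025393

2.54%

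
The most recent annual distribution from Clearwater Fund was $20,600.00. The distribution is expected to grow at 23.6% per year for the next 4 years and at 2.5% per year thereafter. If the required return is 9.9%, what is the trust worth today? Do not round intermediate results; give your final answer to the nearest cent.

D_1 = 25461.60000
D_2 = 31470.53760
D_3 = 38897.58447
D_4 = 48077.41441
Terminal value at year 4: TV = D_4×(1+g_2)/(r−g_2) = 49279.34977/0.074 = 665937.15905
P_0 = D_1/(1+r)^1 + D_2/(1+r)^2 + D_3/(1+r)^3 + D_4/(1+r)^4 + TV/(1+r)^4
    = 23167.97088 + 26056.06188 + 29304.17879 + 32957.20199 + 456501.78427 = 567987.19781

$567987.20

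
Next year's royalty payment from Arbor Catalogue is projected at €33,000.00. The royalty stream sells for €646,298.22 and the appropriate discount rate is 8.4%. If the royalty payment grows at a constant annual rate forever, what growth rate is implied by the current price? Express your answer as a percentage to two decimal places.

P = D₁/(r−g) ⇒ g = r − D₁/P = 0.084 − €33,000.00/€646,298.22 = 0.032940

3.29%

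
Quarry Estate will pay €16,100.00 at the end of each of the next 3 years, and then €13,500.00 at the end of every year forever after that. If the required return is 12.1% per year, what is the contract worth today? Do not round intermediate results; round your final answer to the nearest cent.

PV of 3-year annuity: €16,100.00 × [1 − (1+0.121)^−3] / 0.121 = 38603.13059
Perpetuity value at year 3: €13,500.00 / 0.121 = 111570.24793
PV of perpetuity: 111570.24793 / (1+0.121)^3 = 79201.16328
Total PV = 38603.13059 + 79201.16328 = 117804.29387

€117804.29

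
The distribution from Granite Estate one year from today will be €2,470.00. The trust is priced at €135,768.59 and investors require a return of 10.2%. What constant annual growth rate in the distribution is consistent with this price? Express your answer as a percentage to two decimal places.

8.38%

P = D₁/(r−g) ⇒ g = r − D₁/P = 0.102 − €2,470.00/€135,768.59 = 0.083807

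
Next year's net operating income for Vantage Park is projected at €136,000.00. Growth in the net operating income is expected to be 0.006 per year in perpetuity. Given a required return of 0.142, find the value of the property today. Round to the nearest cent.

Growing perpetuity: P = D₁ / (r − g) = €136,000.0000 / (0.142 − 0.006) = €1,000,000.00

€1000000.00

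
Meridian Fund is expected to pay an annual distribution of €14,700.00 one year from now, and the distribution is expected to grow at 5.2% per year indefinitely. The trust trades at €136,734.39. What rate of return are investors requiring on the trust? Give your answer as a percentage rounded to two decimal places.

P = D₁/(r − g) ⇒ r = D₁/P + g = €14,700.0000/€136,734.39 + 0.052 = 0.107508 + 0.052 = 0.159508

15.95%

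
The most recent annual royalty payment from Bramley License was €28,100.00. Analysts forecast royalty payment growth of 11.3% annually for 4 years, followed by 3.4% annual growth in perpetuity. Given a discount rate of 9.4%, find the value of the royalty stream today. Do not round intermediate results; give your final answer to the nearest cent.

D_1 = 31275.30000
D_2 = 34809.40890
D_3 = 38742.87211
D_4 = 43120.81665
Terminal value at year 4: TV = D_4×(1+g_2)/(r−g_2) = 44586.92442/0.06 = 743115.40700
P_0 = D_1/(1+r)^1 + D_2/(1+r)^2 + D_3/(1+r)^3 + D_4/(1+r)^4 + TV/(1+r)^4
    = 28588.02559 + 29084.52695 + 29589.65128 + 30103.54833 + 518784.48288 = 636150.23504

€636150.24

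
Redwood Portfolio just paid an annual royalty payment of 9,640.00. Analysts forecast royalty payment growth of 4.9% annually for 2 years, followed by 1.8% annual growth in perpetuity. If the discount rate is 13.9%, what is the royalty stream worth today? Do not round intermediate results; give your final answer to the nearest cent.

85847.82

D_1 = 10112.36000
D_2 = 10607.86564
Terminal value at year 2: TV = D_2×(1+g_2)/(r−g_2) = 10798.80722/0.121 = 89246.34067
P_0 = D_1/(1+r)^1 + D_2/(1+r)^2 + TV/(1+r)^2
    = 8878.27919 + 8176.74703 + 68792.79737 = 85847.82359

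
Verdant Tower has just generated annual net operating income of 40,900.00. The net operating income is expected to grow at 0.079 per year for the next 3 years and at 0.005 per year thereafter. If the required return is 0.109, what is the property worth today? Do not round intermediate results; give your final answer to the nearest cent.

480200.90

D_1 = 44131.10000
D_2 = 47617.45690
D_3 = 51379.23600
Terminal value at year 3: TV = D_3×(1+g_2)/(r−g_2) = 51636.13218/0.104 = 496501.27091
P_0 = D_1/(1+r)^1 + D_2/(1+r)^2 + D_3/(1+r)^3 + TV/(1+r)^3
    = 39793.59784 + 38717.12540 + 37669.77304 + 364020.40295 = 480200.89922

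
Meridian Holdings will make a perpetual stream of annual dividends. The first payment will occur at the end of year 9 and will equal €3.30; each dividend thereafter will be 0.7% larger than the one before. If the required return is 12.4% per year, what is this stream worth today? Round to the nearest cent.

Value at end of year 8: C₁ / (r − g) = €3.30 / (0.124 − 0.007) = €28.2051
Discount to today: PV = €28.2051 / (1 + 0.124)^8 = €28.2051 / 2.547596 = €11.07

€11.07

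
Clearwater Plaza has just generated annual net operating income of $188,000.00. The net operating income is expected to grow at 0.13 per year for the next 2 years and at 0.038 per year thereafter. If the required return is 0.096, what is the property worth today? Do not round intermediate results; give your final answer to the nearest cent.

$3970216.46

D_1 = 212440.00000
D_2 = 240057.20000
Terminal value at year 2: TV = D_2×(1+g_2)/(r−g_2) = 249179.37360/0.058 = 4296196.09655
P_0 = D_1/(1+r)^1 + D_2/(1+r)^2 + TV/(1+r)^2
    = 193832.11679 + 199845.15691 + 3576539.18742 = 3970216.46111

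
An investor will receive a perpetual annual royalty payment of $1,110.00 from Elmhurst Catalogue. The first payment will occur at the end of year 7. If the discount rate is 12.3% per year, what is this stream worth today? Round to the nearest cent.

Value at end of year 6: C / r = $1,110.00 / 0.123 = $9,024.3902
Discount to today: PV = $9,024.3902 / (1 + 0.123)^6 = $9,024.3902 / 2.005758 = $4,499.24

$4499.24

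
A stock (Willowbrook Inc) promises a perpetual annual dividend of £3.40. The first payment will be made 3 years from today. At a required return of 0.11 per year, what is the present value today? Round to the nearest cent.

£25.09

Value at end of year 2: C / r = £3.40 / 0.11 = £30.9091
Discount to today: PV = £30.9091 / (1 + 0.11)^2 = £30.9091 / 1.232100 = £25.09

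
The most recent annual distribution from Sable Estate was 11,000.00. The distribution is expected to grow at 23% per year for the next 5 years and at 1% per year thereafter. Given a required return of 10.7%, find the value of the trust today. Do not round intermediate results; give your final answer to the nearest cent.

D_1 = 13530.00000
D_2 = 16641.90000
D_3 = 20469.53700
D_4 = 25177.53051
D_5 = 30968.36253
Terminal value at year 5: TV = D_5×(1+g_2)/(r−g_2) = 31278.04615/0.097 = 322454.08405
P_0 = D_1/(1+r)^1 + D_2/(1+r)^2 + D_3/(1+r)^3 + D_4/(1+r)^4 + D_5/(1+r)^5 + TV/(1+r)^5
    = 12222.22222 + 13580.24691 + 15089.16324 + 16765.73693 + 18628.59659 + 193967.86139 = 270253.82729

270253.83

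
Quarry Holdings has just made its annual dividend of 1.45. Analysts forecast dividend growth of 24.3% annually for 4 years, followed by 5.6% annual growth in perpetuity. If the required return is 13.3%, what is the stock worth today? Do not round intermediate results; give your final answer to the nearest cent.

D_1 = 1.80235
D_2 = 2.24032
D_3 = 2.78472
D_4 = 3.46141
Terminal value at year 4: TV = D_4×(1+g_2)/(r−g_2) = 3.65524/0.077 = 47.47071
P_0 = D_1/(1+r)^1 + D_2/(1+r)^2 + D_3/(1+r)^3 + D_4/(1+r)^4 + TV/(1+r)^4
    = 1.59078 + 1.74522 + 1.91466 + 2.10055 + 28.80753 = 36.15874

36.16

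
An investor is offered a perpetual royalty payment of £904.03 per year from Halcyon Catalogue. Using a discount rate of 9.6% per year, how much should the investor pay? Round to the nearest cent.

Level perpetuity: PV = C / r = £904.03 / 0.096 = £9,416.98

£9416.98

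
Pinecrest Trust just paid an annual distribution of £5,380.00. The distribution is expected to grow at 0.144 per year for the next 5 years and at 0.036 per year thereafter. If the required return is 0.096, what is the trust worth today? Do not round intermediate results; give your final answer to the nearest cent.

D_1 = 6154.72000
D_2 = 7040.99968
D_3 = 8054.90363
D_4 = 9214.80976
D_5 = 10541.74236
Terminal value at year 5: TV = D_5×(1+g_2)/(r−g_2) = 10921.24509/0.06 = 182020.75145
P_0 = D_1/(1+r)^1 + D_2/(1+r)^2 + D_3/(1+r)^3 + D_4/(1+r)^4 + D_5/(1+r)^5 + TV/(1+r)^5
    = 5615.62044 + 5861.56002 + 6118.27068 + 6386.22414 + 6665.91279 + 115098.09410 = 145745.68216

£145745.68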